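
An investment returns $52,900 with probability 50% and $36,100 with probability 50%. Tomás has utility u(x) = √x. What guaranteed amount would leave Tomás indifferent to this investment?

E[u] = 0.5·√52900 + 0.5·√36100 = 0.5·230 + 0.5·190 = 210
CE = (210)² = 44100

$44,100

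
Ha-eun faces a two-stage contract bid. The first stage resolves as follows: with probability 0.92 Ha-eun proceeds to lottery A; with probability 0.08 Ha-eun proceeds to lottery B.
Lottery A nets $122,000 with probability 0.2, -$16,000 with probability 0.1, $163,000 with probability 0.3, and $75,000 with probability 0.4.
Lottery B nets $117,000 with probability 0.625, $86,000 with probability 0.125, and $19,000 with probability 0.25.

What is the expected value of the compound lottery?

$100,654

EV(A) = 0.2 × 122000 + 0.1 × (-16000) + 0.3 × 163000 + 0.4 × 75000 = 24400 − 1600 + 48900 + 30000 = 101700
EV(B) = 0.625 × 117000 + 0.125 × 86000 + 0.25 × 19000 = 73125 + 10750 + 4750 = 88625
Overall = 0.92 × 101700 + 0.08 × 88625 = 93564 + 7090 = 100654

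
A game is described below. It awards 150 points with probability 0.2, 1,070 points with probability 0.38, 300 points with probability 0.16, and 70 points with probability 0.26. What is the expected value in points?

502.8 points

EV = 0.2 × 150 + 0.38 × 1070 + 0.16 × 300 + 0.26 × 70 = 30 + 406.6 + 48 + 18.2 = 502.8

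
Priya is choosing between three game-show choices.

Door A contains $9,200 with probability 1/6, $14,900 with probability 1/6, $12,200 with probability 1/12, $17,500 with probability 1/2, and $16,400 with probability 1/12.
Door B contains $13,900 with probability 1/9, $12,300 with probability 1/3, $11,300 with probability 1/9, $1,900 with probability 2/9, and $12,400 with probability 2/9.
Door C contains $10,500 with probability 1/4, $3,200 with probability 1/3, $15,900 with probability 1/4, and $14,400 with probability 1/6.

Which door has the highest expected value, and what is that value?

Door A ($15,150)

Door A = 1/6 × 9200 + 1/6 × 14900 + 1/12 × 12200 + 1/2 × 17500 + 1/12 × 16400 = 1533.3333 + 2483.3333 + 1016.6667 + 8750 + 1366.6667 = 15150
Door B = 1/9 × 13900 + 1/3 × 12300 + 1/9 × 11300 + 2/9 × 1900 + 2/9 × 12400 = 1544.4444 + 4100 + 1255.5556 + 422.2222 + 2755.5556 = 10077.7778
Door C = 1/4 × 10500 + 1/3 × 3200 + 1/4 × 15900 + 1/6 × 14400 = 2625 + 1066.6667 + 3975 + 2400 = 10066.6667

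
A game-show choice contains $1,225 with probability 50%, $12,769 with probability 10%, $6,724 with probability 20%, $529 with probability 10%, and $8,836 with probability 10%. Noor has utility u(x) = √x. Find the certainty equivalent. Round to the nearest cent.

E[u] = 0.5·√1225 + 0.1·√12769 + 0.2·√6724 + 0.1·√529 + 0.1·√8836 = 0.5·35 + 0.1·113 + 0.2·82 + 0.1·23 + 0.1·94 = 56.9
CE = (56.9)² = 3237.61

$3,237.61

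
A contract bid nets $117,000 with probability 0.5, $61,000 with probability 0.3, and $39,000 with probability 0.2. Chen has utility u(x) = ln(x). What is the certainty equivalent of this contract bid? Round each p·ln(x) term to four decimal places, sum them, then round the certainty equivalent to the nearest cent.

E[u] = 0.5·ln(117000) + 0.3·ln(61000) + 0.2·ln(39000) = 5.8350 + 3.3056 + 2.1143 = 11.2549
CE = e^11.2549 ≈ 77257.56

$77,257.56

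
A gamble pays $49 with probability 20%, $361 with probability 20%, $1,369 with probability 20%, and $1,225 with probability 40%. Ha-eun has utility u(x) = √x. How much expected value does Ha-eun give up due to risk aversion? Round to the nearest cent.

$138.24

E[u] = 0.2·√49 + 0.2·√361 + 0.2·√1369 + 0.4·√1225 = 0.2·7 + 0.2·19 + 0.2·37 + 0.4·35 = 26.6
CE = (26.6)² = 707.56
Risk premium = EV − CE = 845.8 − 707.56 = 138.24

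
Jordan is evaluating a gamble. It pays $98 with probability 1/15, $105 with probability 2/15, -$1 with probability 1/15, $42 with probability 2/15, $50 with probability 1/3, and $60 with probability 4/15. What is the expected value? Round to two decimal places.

$58.73

EV = 1/15 × 98 + 2/15 × 105 + 1/15 × (-1) + 2/15 × 42 + 1/3 × 50 + 4/15 × 60 = 6.5333 + 14 − 0.0667 + 5.6 + 16.6667 + 16 = 58.7333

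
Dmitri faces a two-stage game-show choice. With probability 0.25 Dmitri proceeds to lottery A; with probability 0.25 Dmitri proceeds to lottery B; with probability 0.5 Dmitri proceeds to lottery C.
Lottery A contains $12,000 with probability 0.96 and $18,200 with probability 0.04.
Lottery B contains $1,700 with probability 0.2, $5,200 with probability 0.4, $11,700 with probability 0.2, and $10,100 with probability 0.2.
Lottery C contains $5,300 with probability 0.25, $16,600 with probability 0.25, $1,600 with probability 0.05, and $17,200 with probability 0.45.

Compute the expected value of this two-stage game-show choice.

$11,404.50

EV(A) = 0.96 × 12000 + 0.04 × 18200 = 11520 + 728 = 12248
EV(B) = 0.2 × 1700 + 0.4 × 5200 + 0.2 × 11700 + 0.2 × 10100 = 340 + 2080 + 2340 + 2020 = 6780
EV(C) = 0.25 × 5300 + 0.25 × 16600 + 0.05 × 1600 + 0.45 × 17200 = 1325 + 4150 + 80 + 7740 = 13295
Overall = 0.25 × 12248 + 0.25 × 6780 + 0.5 × 13295 = 3062 + 1695 + 6647.5 = 11404.5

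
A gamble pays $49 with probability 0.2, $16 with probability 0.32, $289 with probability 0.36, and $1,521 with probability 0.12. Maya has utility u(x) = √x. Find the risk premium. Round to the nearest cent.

$119.77

E[u] = 0.2·√49 + 0.32·√16 + 0.36·√289 + 0.12·√1521 = 0.2·7 + 0.32·4 + 0.36·17 + 0.12·39 = 13.48
CE = (13.48)² = 181.7104
Risk premium = EV − CE = 301.48 − 181.7104 = 119.7696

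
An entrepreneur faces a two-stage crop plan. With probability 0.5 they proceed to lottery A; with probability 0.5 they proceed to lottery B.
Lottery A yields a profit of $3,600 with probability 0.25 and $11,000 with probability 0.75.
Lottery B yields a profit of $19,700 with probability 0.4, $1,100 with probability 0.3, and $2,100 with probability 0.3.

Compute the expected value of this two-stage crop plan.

EV(A) = 0.25 × 3600 + 0.75 × 11000 = 900 + 8250 = 9150
EV(B) = 0.4 × 19700 + 0.3 × 1100 + 0.3 × 2100 = 7880 + 330 + 630 = 8840
Overall = 0.5 × 9150 + 0.5 × 8840 = 4575 + 4420 = 8995

$8,995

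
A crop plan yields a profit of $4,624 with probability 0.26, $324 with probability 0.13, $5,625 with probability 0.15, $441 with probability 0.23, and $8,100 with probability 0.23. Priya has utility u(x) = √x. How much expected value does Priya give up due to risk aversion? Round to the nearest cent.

E[u] = 0.26·√4624 + 0.13·√324 + 0.15·√5625 + 0.23·√441 + 0.23·√8100 = 0.26·68 + 0.13·18 + 0.15·75 + 0.23·21 + 0.23·90 = 56.8
CE = (56.8)² = 3226.24
Risk premium = EV − CE = 4052.54 − 3226.24 = 826.3

$826.30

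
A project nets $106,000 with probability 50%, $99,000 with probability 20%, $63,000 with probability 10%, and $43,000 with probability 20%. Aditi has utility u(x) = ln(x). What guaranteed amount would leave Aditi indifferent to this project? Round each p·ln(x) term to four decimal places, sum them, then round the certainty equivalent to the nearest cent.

$82,875.93

E[u] = 0.5·ln(106000) + 0.2·ln(99000) + 0.1·ln(63000) + 0.2·ln(43000) = 5.7856 + 2.3006 + 1.1051 + 2.1338 = 11.3251
CE = e^11.3251 ≈ 82875.93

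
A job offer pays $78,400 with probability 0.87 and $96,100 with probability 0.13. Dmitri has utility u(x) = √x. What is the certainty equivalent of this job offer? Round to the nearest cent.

E[u] = 0.87·√78400 + 0.13·√96100 = 0.87·280 + 0.13·310 = 283.9
CE = (283.9)² = 80599.21

$80,599.21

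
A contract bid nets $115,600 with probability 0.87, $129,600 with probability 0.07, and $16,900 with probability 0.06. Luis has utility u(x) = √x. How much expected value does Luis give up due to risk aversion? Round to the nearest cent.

E[u] = 0.87·√115600 + 0.07·√129600 + 0.06·√16900 = 0.87·340 + 0.07·360 + 0.06·130 = 328.8
CE = (328.8)² = 108109.44
Risk premium = EV − CE = 110658 − 108109.44 = 2548.56

$2,548.56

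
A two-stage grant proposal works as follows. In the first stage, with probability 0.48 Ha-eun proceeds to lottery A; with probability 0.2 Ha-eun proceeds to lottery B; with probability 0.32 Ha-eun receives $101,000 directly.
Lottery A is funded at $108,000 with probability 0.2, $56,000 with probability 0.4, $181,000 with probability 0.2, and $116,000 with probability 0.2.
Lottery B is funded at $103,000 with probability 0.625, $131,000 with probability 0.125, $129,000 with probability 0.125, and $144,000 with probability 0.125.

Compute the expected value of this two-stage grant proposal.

$104,927

EV(A) = 0.2 × 108000 + 0.4 × 56000 + 0.2 × 181000 + 0.2 × 116000 = 21600 + 22400 + 36200 + 23200 = 103400
EV(B) = 0.625 × 103000 + 0.125 × 131000 + 0.125 × 129000 + 0.125 × 144000 = 64375 + 16375 + 16125 + 18000 = 114875
Branch C: 101000 (certain)
Overall = 0.48 × 103400 + 0.2 × 114875 + 0.32 × 101000 = 49632 + 22975 + 32320 = 104927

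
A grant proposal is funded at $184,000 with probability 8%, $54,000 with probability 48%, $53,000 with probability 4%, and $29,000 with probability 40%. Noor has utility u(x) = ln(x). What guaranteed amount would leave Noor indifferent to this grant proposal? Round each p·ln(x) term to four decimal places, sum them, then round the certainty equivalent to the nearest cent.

E[u] = 0.08·ln(184000) + 0.48·ln(54000) + 0.04·ln(53000) + 0.4·ln(29000) = 0.9698 + 5.2304 + 0.4351 + 4.1100 = 10.7453
CE = e^10.7453 ≈ 46411.38

$46,411.38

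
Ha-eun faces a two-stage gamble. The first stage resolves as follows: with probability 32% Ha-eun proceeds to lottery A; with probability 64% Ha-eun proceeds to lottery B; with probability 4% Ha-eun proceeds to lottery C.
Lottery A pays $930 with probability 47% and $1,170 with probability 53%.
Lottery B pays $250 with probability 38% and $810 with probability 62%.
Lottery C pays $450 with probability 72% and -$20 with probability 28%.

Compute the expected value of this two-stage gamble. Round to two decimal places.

EV(A) = 0.47 × 930 + 0.53 × 1170 = 437.1 + 620.1 = 1057.2
EV(B) = 0.38 × 250 + 0.62 × 810 = 95 + 502.2 = 597.2
EV(C) = 0.72 × 450 + 0.28 × (-20) = 324 − 5.6 = 318.4
Overall = 0.32 × 1057.2 + 0.64 × 597.2 + 0.04 × 318.4 = 338.304 + 382.208 + 12.736 = 733.248

$733.25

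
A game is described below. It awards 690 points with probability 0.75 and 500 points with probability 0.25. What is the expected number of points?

642.5 points

EV = 0.75 × 690 + 0.25 × 500 = 517.5 + 125 = 642.5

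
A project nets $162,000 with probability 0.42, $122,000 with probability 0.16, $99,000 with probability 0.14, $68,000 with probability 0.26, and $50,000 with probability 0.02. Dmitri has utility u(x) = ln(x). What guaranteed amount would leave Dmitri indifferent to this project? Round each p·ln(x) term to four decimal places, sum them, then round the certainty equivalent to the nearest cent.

E[u] = 0.42·ln(162000) + 0.16·ln(122000) + 0.14·ln(99000) + 0.26·ln(68000) + 0.02·ln(50000) = 5.0380 + 1.8739 + 1.6104 + 2.8931 + 0.2164 = 11.6318
CE = e^11.6318 ≈ 112622.86

$112,622.86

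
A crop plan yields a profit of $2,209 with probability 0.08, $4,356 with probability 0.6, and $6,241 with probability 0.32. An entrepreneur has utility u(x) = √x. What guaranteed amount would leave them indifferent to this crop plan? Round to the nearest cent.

E[u] = 0.08·√2209 + 0.6·√4356 + 0.32·√6241 = 0.08·47 + 0.6·66 + 0.32·79 = 68.64
CE = (68.64)² = 4711.4496

$4,711.45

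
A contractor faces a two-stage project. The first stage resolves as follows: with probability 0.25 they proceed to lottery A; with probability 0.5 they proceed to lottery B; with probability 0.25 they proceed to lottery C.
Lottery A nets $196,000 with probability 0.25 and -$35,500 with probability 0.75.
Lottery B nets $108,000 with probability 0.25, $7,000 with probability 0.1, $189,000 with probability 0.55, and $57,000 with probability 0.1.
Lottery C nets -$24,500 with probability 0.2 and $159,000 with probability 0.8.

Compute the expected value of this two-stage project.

EV(A) = 0.25 × 196000 + 0.75 × (-35500) = 49000 − 26625 = 22375
EV(B) = 0.25 × 108000 + 0.1 × 7000 + 0.55 × 189000 + 0.1 × 57000 = 27000 + 700 + 103950 + 5700 = 137350
EV(C) = 0.2 × (-24500) + 0.8 × 159000 = -4900 + 127200 = 122300
Overall = 0.25 × 22375 + 0.5 × 137350 + 0.25 × 122300 = 5593.75 + 68675 + 30575 = 104843.75

$104,843.75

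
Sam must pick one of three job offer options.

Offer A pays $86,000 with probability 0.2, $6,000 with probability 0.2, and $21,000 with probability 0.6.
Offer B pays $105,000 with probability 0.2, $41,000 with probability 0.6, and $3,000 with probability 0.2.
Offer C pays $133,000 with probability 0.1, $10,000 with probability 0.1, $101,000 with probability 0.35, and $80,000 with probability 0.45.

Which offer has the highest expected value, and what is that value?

Offer C ($85,650)

Offer A = 0.2 × 86000 + 0.2 × 6000 + 0.6 × 21000 = 17200 + 1200 + 12600 = 31000
Offer B = 0.2 × 105000 + 0.6 × 41000 + 0.2 × 3000 = 21000 + 24600 + 600 = 46200
Offer C = 0.1 × 133000 + 0.1 × 10000 + 0.35 × 101000 + 0.45 × 80000 = 13300 + 1000 + 35350 + 36000 = 85650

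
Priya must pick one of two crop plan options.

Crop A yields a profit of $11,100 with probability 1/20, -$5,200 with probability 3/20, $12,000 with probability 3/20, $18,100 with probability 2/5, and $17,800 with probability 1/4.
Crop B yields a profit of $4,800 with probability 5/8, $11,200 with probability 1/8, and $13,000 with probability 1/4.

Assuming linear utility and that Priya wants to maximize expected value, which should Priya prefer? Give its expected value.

Crop A = 1/20 × 11100 + 3/20 × (-5200) + 3/20 × 12000 + 2/5 × 18100 + 1/4 × 17800 = 555 − 780 + 1800 + 7240 + 4450 = 13265
Crop B = 5/8 × 4800 + 1/8 × 11200 + 1/4 × 13000 = 3000 + 1400 + 3250 = 7650

Crop A ($13,265)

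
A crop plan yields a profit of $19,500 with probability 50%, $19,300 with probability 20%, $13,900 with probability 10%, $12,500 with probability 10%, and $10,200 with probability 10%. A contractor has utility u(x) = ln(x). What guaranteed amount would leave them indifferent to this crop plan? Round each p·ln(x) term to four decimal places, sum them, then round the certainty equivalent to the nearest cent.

E[u] = 0.5·ln(19500) + 0.2·ln(19300) + 0.1·ln(13900) + 0.1·ln(12500) + 0.1·ln(10200) = 4.9391 + 1.9736 + 0.9540 + 0.9433 + 0.9230 = 9.7330
CE = e^9.7330 ≈ 16865.07

$16,865.07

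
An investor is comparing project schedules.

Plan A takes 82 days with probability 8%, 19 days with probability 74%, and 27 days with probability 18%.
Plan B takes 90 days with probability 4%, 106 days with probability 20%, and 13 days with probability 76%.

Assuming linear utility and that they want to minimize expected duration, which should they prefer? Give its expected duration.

Plan A (25.48 days)

Plan A = 0.08 × 82 + 0.74 × 19 + 0.18 × 27 = 6.56 + 14.06 + 4.86 = 25.48
Plan B = 0.04 × 90 + 0.2 × 106 + 0.76 × 13 = 3.6 + 21.2 + 9.88 = 34.68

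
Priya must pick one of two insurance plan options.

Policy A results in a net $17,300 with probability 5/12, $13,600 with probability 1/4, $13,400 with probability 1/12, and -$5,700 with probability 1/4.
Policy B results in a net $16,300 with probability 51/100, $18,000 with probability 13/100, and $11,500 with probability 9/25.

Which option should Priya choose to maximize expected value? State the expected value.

Policy A = 5/12 × 17300 + 1/4 × 13600 + 1/12 × 13400 + 1/4 × (-5700) = 7208.3333 + 3400 + 1116.6667 − 1425 = 10300
Policy B = 51/100 × 16300 + 13/100 × 18000 + 9/25 × 11500 = 8313 + 2340 + 4140 = 14793

Policy B ($14,793)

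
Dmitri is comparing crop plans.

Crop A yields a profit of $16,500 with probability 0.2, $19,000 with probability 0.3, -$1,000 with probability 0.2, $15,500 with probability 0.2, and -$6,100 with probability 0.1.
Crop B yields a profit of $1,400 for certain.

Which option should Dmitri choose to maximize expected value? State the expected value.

Crop A ($11,290)

Crop A = 0.2 × 16500 + 0.3 × 19000 + 0.2 × (-1000) + 0.2 × 15500 + 0.1 × (-6100) = 3300 + 5700 − 200 + 3100 − 610 = 11290
Crop B: 1400 (certain)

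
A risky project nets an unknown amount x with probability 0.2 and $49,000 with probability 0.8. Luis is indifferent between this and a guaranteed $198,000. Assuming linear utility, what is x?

0.2·x + 0.8·49000 = 198000
0.2·x = 198000 − 39200 = 158800
x = 158800 / 0.2 = 794000

x = $794,000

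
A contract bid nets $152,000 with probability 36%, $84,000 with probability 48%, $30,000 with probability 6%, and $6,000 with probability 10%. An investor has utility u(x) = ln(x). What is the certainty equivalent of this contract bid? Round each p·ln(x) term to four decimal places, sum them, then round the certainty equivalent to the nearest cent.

E[u] = 0.36·ln(152000) + 0.48·ln(84000) + 0.06·ln(30000) + 0.1·ln(6000) = 4.2954 + 5.4425 + 0.6185 + 0.8700 = 11.2264
CE = e^11.2264 ≈ 75086.80

$75,086.80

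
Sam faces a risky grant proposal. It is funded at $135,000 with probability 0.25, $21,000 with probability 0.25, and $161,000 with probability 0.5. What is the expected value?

$119,500

EV = 0.25 × 135000 + 0.25 × 21000 + 0.5 × 161000 = 33750 + 5250 + 80500 = 119500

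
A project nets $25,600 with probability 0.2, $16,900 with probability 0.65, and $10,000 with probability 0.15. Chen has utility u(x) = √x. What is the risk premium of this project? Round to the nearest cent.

E[u] = 0.2·√25600 + 0.65·√16900 + 0.15·√10000 = 0.2·160 + 0.65·130 + 0.15·100 = 131.5
CE = (131.5)² = 17292.25
Risk premium = EV − CE = 17605 − 17292.25 = 312.75

$312.75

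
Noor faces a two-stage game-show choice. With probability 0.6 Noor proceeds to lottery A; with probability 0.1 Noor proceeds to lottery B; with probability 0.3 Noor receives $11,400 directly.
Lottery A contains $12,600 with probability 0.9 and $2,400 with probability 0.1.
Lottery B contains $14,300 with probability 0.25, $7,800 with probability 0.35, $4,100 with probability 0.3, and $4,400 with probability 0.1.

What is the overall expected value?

$11,165.50

EV(A) = 0.9 × 12600 + 0.1 × 2400 = 11340 + 240 = 11580
EV(B) = 0.25 × 14300 + 0.35 × 7800 + 0.3 × 4100 + 0.1 × 4400 = 3575 + 2730 + 1230 + 440 = 7975
Branch C: 11400 (certain)
Overall = 0.6 × 11580 + 0.1 × 7975 + 0.3 × 11400 = 6948 + 797.5 + 3420 = 11165.5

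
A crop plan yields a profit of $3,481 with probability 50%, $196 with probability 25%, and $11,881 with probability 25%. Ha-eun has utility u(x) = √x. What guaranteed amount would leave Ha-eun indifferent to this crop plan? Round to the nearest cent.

$3,630.06

E[u] = 0.5·√3481 + 0.25·√196 + 0.25·√11881 = 0.5·59 + 0.25·14 + 0.25·109 = 60.25
CE = (60.25)² = 3630.0625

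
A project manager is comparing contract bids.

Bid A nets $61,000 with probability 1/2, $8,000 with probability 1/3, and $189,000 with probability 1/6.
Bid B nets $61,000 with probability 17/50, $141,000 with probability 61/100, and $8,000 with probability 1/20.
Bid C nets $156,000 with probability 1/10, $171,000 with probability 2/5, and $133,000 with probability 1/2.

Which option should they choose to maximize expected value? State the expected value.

Bid C ($150,500)

Bid A = 1/2 × 61000 + 1/3 × 8000 + 1/6 × 189000 = 30500 + 2666.6667 + 31500 = 64666.6667
Bid B = 17/50 × 61000 + 61/100 × 141000 + 1/20 × 8000 = 20740 + 86010 + 400 = 107150
Bid C = 1/10 × 156000 + 2/5 × 171000 + 1/2 × 133000 = 15600 + 68400 + 66500 = 150500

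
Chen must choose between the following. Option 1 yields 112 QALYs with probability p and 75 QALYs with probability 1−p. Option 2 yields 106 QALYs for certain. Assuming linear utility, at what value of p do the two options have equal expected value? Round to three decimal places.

p = 0.838

p·112 + (1−p)·75 = 106
37p + 75 = 106
p = (106 − 75) / 37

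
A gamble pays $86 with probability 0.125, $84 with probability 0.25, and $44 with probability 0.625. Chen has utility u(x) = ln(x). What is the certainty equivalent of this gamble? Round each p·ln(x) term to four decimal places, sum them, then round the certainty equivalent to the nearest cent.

E[u] = 0.125·ln(86) + 0.25·ln(84) + 0.625·ln(44) = 0.5568 + 1.1077 + 2.3651 = 4.0296
CE = e^4.0296 ≈ 56.24

$56.24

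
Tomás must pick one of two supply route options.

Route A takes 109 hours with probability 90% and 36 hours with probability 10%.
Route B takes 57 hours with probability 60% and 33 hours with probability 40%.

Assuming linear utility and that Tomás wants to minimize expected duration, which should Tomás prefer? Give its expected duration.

Route B (47.4 hours)

Route A = 0.9 × 109 + 0.1 × 36 = 98.1 + 3.6 = 101.7
Route B = 0.6 × 57 + 0.4 × 33 = 34.2 + 13.2 = 47.4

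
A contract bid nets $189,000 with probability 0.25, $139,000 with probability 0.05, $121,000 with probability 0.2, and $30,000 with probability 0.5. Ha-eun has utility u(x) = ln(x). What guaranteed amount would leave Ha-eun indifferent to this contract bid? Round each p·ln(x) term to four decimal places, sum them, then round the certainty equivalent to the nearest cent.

$67,825.94

E[u] = 0.25·ln(189000) + 0.05·ln(139000) + 0.2·ln(121000) + 0.5·ln(30000) = 3.0374 + 0.5921 + 2.3407 + 5.1545 = 11.1247
CE = e^11.1247 ≈ 67825.94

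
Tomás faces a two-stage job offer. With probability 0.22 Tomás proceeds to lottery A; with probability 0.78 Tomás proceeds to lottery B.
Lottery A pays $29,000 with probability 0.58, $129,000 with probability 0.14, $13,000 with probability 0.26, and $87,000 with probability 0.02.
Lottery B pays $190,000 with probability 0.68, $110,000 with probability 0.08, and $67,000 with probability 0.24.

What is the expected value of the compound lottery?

$128,982.40

EV(A) = 0.58 × 29000 + 0.14 × 129000 + 0.26 × 13000 + 0.02 × 87000 = 16820 + 18060 + 3380 + 1740 = 40000
EV(B) = 0.68 × 190000 + 0.08 × 110000 + 0.24 × 67000 = 129200 + 8800 + 16080 = 154080
Overall = 0.22 × 40000 + 0.78 × 154080 = 8800 + 120182.4 = 128982.4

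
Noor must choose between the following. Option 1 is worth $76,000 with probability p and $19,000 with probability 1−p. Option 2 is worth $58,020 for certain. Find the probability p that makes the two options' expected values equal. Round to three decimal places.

p·76000 + (1−p)·19000 = 58020
57000p + 19000 = 58020
p = (58020 − 19000) / 57000

p = 0.685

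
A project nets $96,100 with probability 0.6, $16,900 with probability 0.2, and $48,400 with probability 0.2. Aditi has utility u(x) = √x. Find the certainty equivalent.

E[u] = 0.6·√96100 + 0.2·√16900 + 0.2·√48400 = 0.6·310 + 0.2·130 + 0.2·220 = 256
CE = (256)² = 65536

$65,536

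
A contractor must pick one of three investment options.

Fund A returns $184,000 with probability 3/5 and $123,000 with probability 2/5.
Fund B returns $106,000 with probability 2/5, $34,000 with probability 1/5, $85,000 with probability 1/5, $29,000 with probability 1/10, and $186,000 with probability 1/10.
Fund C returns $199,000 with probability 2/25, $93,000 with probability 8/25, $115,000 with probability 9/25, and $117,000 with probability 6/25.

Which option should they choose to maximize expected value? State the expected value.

Fund A ($159,600)

Fund A = 3/5 × 184000 + 2/5 × 123000 = 110400 + 49200 = 159600
Fund B = 2/5 × 106000 + 1/5 × 34000 + 1/5 × 85000 + 1/10 × 29000 + 1/10 × 186000 = 42400 + 6800 + 17000 + 2900 + 18600 = 87700
Fund C = 2/25 × 199000 + 8/25 × 93000 + 9/25 × 115000 + 6/25 × 117000 = 15920 + 29760 + 41400 + 28080 = 115160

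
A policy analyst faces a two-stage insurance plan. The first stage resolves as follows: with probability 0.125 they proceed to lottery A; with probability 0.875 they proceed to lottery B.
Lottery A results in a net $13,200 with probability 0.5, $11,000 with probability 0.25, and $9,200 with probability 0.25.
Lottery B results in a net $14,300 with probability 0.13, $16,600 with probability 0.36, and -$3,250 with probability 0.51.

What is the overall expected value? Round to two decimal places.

EV(A) = 0.5 × 13200 + 0.25 × 11000 + 0.25 × 9200 = 6600 + 2750 + 2300 = 11650
EV(B) = 0.13 × 14300 + 0.36 × 16600 + 0.51 × (-3250) = 1859 + 5976 − 1657.5 = 6177.5
Overall = 0.125 × 11650 + 0.875 × 6177.5 = 1456.25 + 5405.3125 = 6861.5625

$6,861.56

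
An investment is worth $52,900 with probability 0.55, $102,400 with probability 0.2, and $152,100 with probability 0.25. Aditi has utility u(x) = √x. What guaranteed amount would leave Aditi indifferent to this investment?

$82,944

E[u] = 0.55·√52900 + 0.2·√102400 + 0.25·√152100 = 0.55·230 + 0.2·320 + 0.25·390 = 288
CE = (288)² = 82944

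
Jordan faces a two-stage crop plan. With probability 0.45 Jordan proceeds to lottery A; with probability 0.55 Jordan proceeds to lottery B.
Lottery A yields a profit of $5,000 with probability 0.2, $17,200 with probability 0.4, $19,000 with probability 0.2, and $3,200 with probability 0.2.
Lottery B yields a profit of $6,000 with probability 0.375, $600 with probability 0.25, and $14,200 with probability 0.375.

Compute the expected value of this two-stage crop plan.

EV(A) = 0.2 × 5000 + 0.4 × 17200 + 0.2 × 19000 + 0.2 × 3200 = 1000 + 6880 + 3800 + 640 = 12320
EV(B) = 0.375 × 6000 + 0.25 × 600 + 0.375 × 14200 = 2250 + 150 + 5325 = 7725
Overall = 0.45 × 12320 + 0.55 × 7725 = 5544 + 4248.75 = 9792.75

$9,792.75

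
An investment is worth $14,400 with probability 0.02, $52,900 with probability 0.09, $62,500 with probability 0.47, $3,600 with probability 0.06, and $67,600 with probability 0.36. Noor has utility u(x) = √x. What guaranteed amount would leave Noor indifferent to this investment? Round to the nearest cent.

$56,548.84

E[u] = 0.02·√14400 + 0.09·√52900 + 0.47·√62500 + 0.06·√3600 + 0.36·√67600 = 0.02·120 + 0.09·230 + 0.47·250 + 0.06·60 + 0.36·260 = 237.8
CE = (237.8)² = 56548.84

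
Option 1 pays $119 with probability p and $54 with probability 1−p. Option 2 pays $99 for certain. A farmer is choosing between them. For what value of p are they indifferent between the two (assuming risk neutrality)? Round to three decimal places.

p·119 + (1−p)·54 = 99
65p + 54 = 99
p = (99 − 54) / 65

p = 0.692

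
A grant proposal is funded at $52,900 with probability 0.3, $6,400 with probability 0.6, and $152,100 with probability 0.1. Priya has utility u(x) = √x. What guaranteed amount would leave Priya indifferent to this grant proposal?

E[u] = 0.3·√52900 + 0.6·√6400 + 0.1·√152100 = 0.3·230 + 0.6·80 + 0.1·390 = 156
CE = (156)² = 24336

$24,336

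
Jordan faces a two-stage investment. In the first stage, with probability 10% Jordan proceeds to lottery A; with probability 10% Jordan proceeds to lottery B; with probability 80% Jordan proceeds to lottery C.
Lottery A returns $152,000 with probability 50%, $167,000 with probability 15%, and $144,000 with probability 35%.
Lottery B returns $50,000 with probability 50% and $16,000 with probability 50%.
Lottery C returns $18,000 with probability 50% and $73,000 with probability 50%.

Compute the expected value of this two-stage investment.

EV(A) = 0.5 × 152000 + 0.15 × 167000 + 0.35 × 144000 = 76000 + 25050 + 50400 = 151450
EV(B) = 0.5 × 50000 + 0.5 × 16000 = 25000 + 8000 = 33000
EV(C) = 0.5 × 18000 + 0.5 × 73000 = 9000 + 36500 = 45500
Overall = 0.1 × 151450 + 0.1 × 33000 + 0.8 × 45500 = 15145 + 3300 + 36400 = 54845

$54,845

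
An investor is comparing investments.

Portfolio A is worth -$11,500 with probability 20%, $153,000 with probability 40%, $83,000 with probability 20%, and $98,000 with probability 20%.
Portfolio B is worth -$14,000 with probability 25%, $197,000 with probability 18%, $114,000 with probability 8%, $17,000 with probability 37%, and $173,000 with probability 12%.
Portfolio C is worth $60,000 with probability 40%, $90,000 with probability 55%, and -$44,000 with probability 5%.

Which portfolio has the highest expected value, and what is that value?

Portfolio A = 0.2 × (-11500) + 0.4 × 153000 + 0.2 × 83000 + 0.2 × 98000 = -2300 + 61200 + 16600 + 19600 = 95100
Portfolio B = 0.25 × (-14000) + 0.18 × 197000 + 0.08 × 114000 + 0.37 × 17000 + 0.12 × 173000 = -3500 + 35460 + 9120 + 6290 + 20760 = 68130
Portfolio C = 0.4 × 60000 + 0.55 × 90000 + 0.05 × (-44000) = 24000 + 49500 − 2200 = 71300

Portfolio A ($95,100)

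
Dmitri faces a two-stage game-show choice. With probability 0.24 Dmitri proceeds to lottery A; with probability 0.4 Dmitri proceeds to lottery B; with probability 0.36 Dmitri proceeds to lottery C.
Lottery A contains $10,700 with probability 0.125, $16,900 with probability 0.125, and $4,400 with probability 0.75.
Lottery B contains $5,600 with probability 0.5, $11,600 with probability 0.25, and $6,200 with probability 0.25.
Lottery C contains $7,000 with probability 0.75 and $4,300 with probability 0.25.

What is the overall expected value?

EV(A) = 0.125 × 10700 + 0.125 × 16900 + 0.75 × 4400 = 1337.5 + 2112.5 + 3300 = 6750
EV(B) = 0.5 × 5600 + 0.25 × 11600 + 0.25 × 6200 = 2800 + 2900 + 1550 = 7250
EV(C) = 0.75 × 7000 + 0.25 × 4300 = 5250 + 1075 = 6325
Overall = 0.24 × 6750 + 0.4 × 7250 + 0.36 × 6325 = 1620 + 2900 + 2277 = 6797

$6,797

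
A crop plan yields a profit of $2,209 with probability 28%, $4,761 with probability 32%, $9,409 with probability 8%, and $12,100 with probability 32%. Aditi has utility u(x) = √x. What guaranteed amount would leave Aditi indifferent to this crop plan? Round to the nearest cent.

$6,115.24

E[u] = 0.28·√2209 + 0.32·√4761 + 0.08·√9409 + 0.32·√12100 = 0.28·47 + 0.32·69 + 0.08·97 + 0.32·110 = 78.2
CE = (78.2)² = 6115.24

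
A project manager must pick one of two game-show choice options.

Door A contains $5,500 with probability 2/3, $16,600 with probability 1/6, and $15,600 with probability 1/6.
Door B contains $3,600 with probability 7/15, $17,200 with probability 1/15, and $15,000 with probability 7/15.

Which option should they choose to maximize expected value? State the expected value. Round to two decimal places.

Door B ($9,826.67)

Door A = 2/3 × 5500 + 1/6 × 16600 + 1/6 × 15600 = 3666.6667 + 2766.6667 + 2600 = 9033.3333
Door B = 7/15 × 3600 + 1/15 × 17200 + 7/15 × 15000 = 1680 + 1146.6667 + 7000 = 9826.6667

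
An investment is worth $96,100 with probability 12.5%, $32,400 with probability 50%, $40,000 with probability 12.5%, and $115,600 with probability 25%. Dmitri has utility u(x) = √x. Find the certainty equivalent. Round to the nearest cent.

$57,001.56

E[u] = 0.125·√96100 + 0.5·√32400 + 0.125·√40000 + 0.25·√115600 = 0.125·310 + 0.5·180 + 0.125·200 + 0.25·340 = 238.75
CE = (238.75)² = 57001.5625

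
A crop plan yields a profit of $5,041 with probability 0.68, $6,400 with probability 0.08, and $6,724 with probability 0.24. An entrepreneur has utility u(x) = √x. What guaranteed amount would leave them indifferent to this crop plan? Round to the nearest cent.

$5,529.41

E[u] = 0.68·√5041 + 0.08·√6400 + 0.24·√6724 = 0.68·71 + 0.08·80 + 0.24·82 = 74.36
CE = (74.36)² = 5529.4096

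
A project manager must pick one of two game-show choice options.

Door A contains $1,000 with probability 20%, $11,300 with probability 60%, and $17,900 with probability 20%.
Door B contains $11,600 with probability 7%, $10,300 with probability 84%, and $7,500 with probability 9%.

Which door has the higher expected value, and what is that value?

Door A ($10,560)

Door A = 0.2 × 1000 + 0.6 × 11300 + 0.2 × 17900 = 200 + 6780 + 3580 = 10560
Door B = 0.07 × 11600 + 0.84 × 10300 + 0.09 × 7500 = 812 + 8652 + 675 = 10139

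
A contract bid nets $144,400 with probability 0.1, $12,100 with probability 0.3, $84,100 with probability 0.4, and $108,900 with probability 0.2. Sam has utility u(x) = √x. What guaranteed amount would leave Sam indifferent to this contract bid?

E[u] = 0.1·√144400 + 0.3·√12100 + 0.4·√84100 + 0.2·√108900 = 0.1·380 + 0.3·110 + 0.4·290 + 0.2·330 = 253
CE = (253)² = 64009

$64,009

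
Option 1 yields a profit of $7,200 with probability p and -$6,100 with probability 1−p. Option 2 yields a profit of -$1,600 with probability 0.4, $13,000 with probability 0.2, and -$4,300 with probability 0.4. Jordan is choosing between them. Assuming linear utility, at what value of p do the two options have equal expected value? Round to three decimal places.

EV(Option 2) = 0.4 × (-1600) + 0.2 × 13000 + 0.4 × (-4300) = -640 + 2600 − 1720 = 240
p·7200 + (1−p)·(-6100) = 240
13300p − 6100 = 240
p = (240 + 6100) / 13300

p = 0.477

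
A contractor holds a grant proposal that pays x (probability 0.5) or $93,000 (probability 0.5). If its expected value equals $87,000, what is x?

x = $81,000

0.5·x + 0.5·93000 = 87000
0.5·x = 87000 − 46500 = 40500
x = 40500 / 0.5 = 81000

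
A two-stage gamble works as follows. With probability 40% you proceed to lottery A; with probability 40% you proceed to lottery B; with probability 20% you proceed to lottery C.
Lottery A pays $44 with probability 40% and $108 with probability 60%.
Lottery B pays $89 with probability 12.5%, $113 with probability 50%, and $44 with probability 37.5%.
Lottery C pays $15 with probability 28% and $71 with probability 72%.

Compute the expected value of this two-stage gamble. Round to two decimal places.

EV(A) = 0.4 × 44 + 0.6 × 108 = 17.6 + 64.8 = 82.4
EV(B) = 0.125 × 89 + 0.5 × 113 + 0.375 × 44 = 11.125 + 56.5 + 16.5 = 84.125
EV(C) = 0.28 × 15 + 0.72 × 71 = 4.2 + 51.12 = 55.32
Overall = 0.4 × 82.4 + 0.4 × 84.125 + 0.2 × 55.32 = 32.96 + 33.65 + 11.064 = 77.674

$77.67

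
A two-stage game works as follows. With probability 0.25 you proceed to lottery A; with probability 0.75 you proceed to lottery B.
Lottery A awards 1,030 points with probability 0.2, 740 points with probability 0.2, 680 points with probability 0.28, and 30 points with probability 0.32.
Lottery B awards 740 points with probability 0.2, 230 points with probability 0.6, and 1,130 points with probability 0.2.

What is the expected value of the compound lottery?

EV(A) = 0.2 × 1030 + 0.2 × 740 + 0.28 × 680 + 0.32 × 30 = 206 + 148 + 190.4 + 9.6 = 554
EV(B) = 0.2 × 740 + 0.6 × 230 + 0.2 × 1130 = 148 + 138 + 226 = 512
Overall = 0.25 × 554 + 0.75 × 512 = 138.5 + 384 = 522.5

522.5 points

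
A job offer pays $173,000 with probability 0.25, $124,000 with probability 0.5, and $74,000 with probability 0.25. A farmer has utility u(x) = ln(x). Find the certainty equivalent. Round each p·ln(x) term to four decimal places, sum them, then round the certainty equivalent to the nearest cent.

$118,456.37

E[u] = 0.25·ln(173000) + 0.5·ln(124000) + 0.25·ln(74000) = 3.0153 + 5.8640 + 2.8030 = 11.6823
CE = e^11.6823 ≈ 118456.37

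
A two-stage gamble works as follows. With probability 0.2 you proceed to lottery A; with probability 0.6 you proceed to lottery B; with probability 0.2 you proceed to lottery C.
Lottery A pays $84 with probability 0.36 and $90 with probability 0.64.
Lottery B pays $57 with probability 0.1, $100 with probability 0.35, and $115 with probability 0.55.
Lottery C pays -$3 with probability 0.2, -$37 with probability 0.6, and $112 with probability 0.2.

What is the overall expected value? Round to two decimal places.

$79.86

EV(A) = 0.36 × 84 + 0.64 × 90 = 30.24 + 57.6 = 87.84
EV(B) = 0.1 × 57 + 0.35 × 100 + 0.55 × 115 = 5.7 + 35 + 63.25 = 103.95
EV(C) = 0.2 × (-3) + 0.6 × (-37) + 0.2 × 112 = -0.6 − 22.2 + 22.4 = -0.4
Overall = 0.2 × 87.84 + 0.6 × 103.95 + 0.2 × (-0.4) = 17.568 + 62.37 − 0.08 = 79.858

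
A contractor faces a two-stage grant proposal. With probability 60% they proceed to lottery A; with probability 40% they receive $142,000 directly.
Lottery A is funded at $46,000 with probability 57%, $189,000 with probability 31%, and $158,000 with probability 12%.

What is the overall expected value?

$119,062

EV(A) = 0.57 × 46000 + 0.31 × 189000 + 0.12 × 158000 = 26220 + 58590 + 18960 = 103770
Branch B: 142000 (certain)
Overall = 0.6 × 103770 + 0.4 × 142000 = 62262 + 56800 = 119062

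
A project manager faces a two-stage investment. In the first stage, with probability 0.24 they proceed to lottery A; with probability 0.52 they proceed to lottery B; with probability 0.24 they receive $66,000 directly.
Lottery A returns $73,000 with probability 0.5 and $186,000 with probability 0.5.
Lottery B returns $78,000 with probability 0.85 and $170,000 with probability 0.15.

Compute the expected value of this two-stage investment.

EV(A) = 0.5 × 73000 + 0.5 × 186000 = 36500 + 93000 = 129500
EV(B) = 0.85 × 78000 + 0.15 × 170000 = 66300 + 25500 = 91800
Branch C: 66000 (certain)
Overall = 0.24 × 129500 + 0.52 × 91800 + 0.24 × 66000 = 31080 + 47736 + 15840 = 94656

$94,656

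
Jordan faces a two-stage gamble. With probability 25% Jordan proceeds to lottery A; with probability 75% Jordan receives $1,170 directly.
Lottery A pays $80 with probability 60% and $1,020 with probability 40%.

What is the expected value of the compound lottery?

EV(A) = 0.6 × 80 + 0.4 × 1020 = 48 + 408 = 456
Branch B: 1170 (certain)
Overall = 0.25 × 456 + 0.75 × 1170 = 114 + 877.5 = 991.5

$991.50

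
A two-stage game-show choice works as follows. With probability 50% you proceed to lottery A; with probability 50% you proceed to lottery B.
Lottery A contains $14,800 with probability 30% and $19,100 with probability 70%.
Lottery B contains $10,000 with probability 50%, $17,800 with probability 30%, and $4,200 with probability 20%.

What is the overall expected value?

$14,495

EV(A) = 0.3 × 14800 + 0.7 × 19100 = 4440 + 13370 = 17810
EV(B) = 0.5 × 10000 + 0.3 × 17800 + 0.2 × 4200 = 5000 + 5340 + 840 = 11180
Overall = 0.5 × 17810 + 0.5 × 11180 = 8905 + 5590 = 14495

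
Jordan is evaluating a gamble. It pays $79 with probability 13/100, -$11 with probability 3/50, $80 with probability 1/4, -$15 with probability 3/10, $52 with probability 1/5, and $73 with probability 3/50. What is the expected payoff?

EV = 13/100 × 79 + 3/50 × (-11) + 1/4 × 80 + 3/10 × (-15) + 1/5 × 52 + 3/50 × 73 = 10.27 − 0.66 + 20 − 4.5 + 10.4 + 4.38 = 39.89

$39.89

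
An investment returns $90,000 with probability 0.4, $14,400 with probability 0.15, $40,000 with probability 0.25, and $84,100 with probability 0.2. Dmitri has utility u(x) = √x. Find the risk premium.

$4,464

E[u] = 0.4·√90000 + 0.15·√14400 + 0.25·√40000 + 0.2·√84100 = 0.4·300 + 0.15·120 + 0.25·200 + 0.2·290 = 246
CE = (246)² = 60516
Risk premium = EV − CE = 64980 − 60516 = 4464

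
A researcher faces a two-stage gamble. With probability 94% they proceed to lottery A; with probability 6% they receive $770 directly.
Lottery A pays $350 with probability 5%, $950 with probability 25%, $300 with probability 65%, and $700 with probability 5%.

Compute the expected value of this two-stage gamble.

$502.10

EV(A) = 0.05 × 350 + 0.25 × 950 + 0.65 × 300 + 0.05 × 700 = 17.5 + 237.5 + 195 + 35 = 485
Branch B: 770 (certain)
Overall = 0.94 × 485 + 0.06 × 770 = 455.9 + 46.2 = 502.1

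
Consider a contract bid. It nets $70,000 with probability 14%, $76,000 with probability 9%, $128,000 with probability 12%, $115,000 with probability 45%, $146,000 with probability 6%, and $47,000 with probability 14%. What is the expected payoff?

EV = 0.14 × 70000 + 0.09 × 76000 + 0.12 × 128000 + 0.45 × 115000 + 0.06 × 146000 + 0.14 × 47000 = 9800 + 6840 + 15360 + 51750 + 8760 + 6580 = 99090

$99,090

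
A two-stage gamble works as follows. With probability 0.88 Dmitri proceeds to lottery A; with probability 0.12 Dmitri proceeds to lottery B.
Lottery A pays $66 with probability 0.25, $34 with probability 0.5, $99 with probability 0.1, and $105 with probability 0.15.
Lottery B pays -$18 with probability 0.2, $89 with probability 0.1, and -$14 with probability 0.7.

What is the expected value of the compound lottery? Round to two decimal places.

$51.51

EV(A) = 0.25 × 66 + 0.5 × 34 + 0.1 × 99 + 0.15 × 105 = 16.5 + 17 + 9.9 + 15.75 = 59.15
EV(B) = 0.2 × (-18) + 0.1 × 89 + 0.7 × (-14) = -3.6 + 8.9 − 9.8 = -4.5
Overall = 0.88 × 59.15 + 0.12 × (-4.5) = 52.052 − 0.54 = 51.512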